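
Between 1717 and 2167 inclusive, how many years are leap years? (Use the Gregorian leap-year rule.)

Multiples of 4 in [1717,2167]: 112.
Of those, multiples of 100: 4 (not leap unless ÷400).
Multiples of 400: 1.
Leap years = 112 − 4 + 1 = 109.

109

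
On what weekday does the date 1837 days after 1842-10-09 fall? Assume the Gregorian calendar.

Wednesday

Oct 9, 1842 is a Sunday.
1837 mod 7 = 3, so 1837 days after a Sunday is Sunday + 3 = Wednesday.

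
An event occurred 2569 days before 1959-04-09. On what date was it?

March 27, 1952

−365 (one year) → Apr 9, 1958 (2204 left).
−365 (one year) → Apr 9, 1957 (1839 left).
−365 (one year) → Apr 9, 1956 (1474 left).
−366 (one year; includes Feb 29, 1956) → Apr 9, 1955 (1108 left).
−365 (one year) → Apr 9, 1954 (743 left).
−365 (one year) → Apr 9, 1953 (378 left).
−9 → Mar 31, 1953 (end of Mar, 31 days; 369 left).
−31 → Feb 28, 1953 (end of Feb, 28 days; 338 left).
−28 → Jan 31, 1953 (end of Jan, 31 days; 310 left).
−31 → Dec 31, 1952 (end of Dec, 31 days; 279 left).
−31 → Nov 30, 1952 (end of Nov, 30 days; 248 left).
−30 → Oct 31, 1952 (end of Oct, 31 days; 218 left).
−31 → Sep 30, 1952 (end of Sep, 30 days; 187 left).
−30 → Aug 31, 1952 (end of Aug, 31 days; 157 left).
−31 → Jul 31, 1952 (end of Jul, 31 days; 126 left).
−31 → Jun 30, 1952 (end of Jun, 30 days; 95 left).
−30 → May 31, 1952 (end of May, 31 days; 65 left).
−31 → Apr 30, 1952 (end of Apr, 30 days; 34 left).
−30 → Mar 31, 1952 (end of Mar, 31 days; 4 left).
−4 → Mar 27, 1952.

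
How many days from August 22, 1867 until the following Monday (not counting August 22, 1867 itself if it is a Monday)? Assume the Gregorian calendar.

Aug 22, 1867 is a Thursday.
From Thursday to the next Monday is 4 days.

4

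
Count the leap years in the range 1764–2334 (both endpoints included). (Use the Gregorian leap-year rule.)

138

Multiples of 4 in [1764,2334]: 143.
Of those, multiples of 100: 6 (not leap unless ÷400).
Multiples of 400: 1.
Leap years = 143 − 6 + 1 = 138.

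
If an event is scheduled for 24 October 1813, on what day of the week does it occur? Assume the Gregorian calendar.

Doomsday rule: the anchor day for the 1800s is Friday. For year 13: 13÷12 = 1 r 1, and 1÷4 = 0, so 1+1+0 = 2.
Friday + 2 ≡ Sunday — that's 1813's doomsday.
In October the doomsday date is Oct 10.
Oct 24 is 14 days after Oct 10; 14 mod 7 = 0, so Sunday + 0 = Sunday.

Sunday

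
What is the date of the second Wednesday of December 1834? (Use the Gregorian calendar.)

December 10, 1834

December 1, 1834 is a Monday.
The first Wednesday is therefore December 3 (2 days later).
The second Wednesday is 3 + 1×7 = December 10.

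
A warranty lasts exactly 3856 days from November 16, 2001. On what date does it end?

+365 (one year) → Nov 16, 2002 (3491 left).
+365 (one year) → Nov 16, 2003 (3126 left).
+366 (one year; includes Feb 29, 2004) → Nov 16, 2004 (2760 left).
+365 (one year) → Nov 16, 2005 (2395 left).
+365 (one year) → Nov 16, 2006 (2030 left).
+365 (one year) → Nov 16, 2007 (1665 left).
+366 (one year; includes Feb 29, 2008) → Nov 16, 2008 (1299 left).
+365 (one year) → Nov 16, 2009 (934 left).
+365 (one year) → Nov 16, 2010 (569 left).
+365 (one year) → Nov 16, 2011 (204 left).
Nov has 30 days: +15 → Dec 1, 2011 (189 left).
Dec has 31 days: +31 → Jan 1, 2012 (158 left).
Jan has 31 days: +31 → Feb 1, 2012 (127 left).
Feb has 29 days: +29 → Mar 1, 2012 (98 left).
Mar has 31 days: +31 → Apr 1, 2012 (67 left).
Apr has 30 days: +30 → May 1, 2012 (37 left).
May has 31 days: +31 → Jun 1, 2012 (6 left).
+6 → Jun 7, 2012.

June 7, 2012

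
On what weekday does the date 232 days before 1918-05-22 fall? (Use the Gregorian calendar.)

First find the weekday of May 22, 1918. Doomsday rule: the anchor day for the 1900s is Wednesday. For year 18: 18÷12 = 1 r 6, and 6÷4 = 1, so 1+6+1 = 8.
Wednesday + 8 ≡ Thursday — that's 1918's doomsday.
In May the doomsday date is May 9.
May 22 is 13 days after May 9; 13 mod 7 = 6, so Thursday + 6 = Wednesday.
232 mod 7 = 1, so 232 days before a Wednesday is Wednesday − 1 = Tuesday.

Tuesday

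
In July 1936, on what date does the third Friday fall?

July 17, 1936

July 1, 1936 is a Wednesday.
The first Friday is therefore July 3 (2 days later).
The third Friday is 3 + 2×7 = July 17.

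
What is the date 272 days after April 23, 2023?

January 20, 2024

Apr has 30 days: +8 → May 1, 2023 (264 left).
May has 31 days: +31 → Jun 1, 2023 (233 left).
Jun has 30 days: +30 → Jul 1, 2023 (203 left).
Jul has 31 days: +31 → Aug 1, 2023 (172 left).
Aug has 31 days: +31 → Sep 1, 2023 (141 left).
Sep has 30 days: +30 → Oct 1, 2023 (111 left).
Oct has 31 days: +31 → Nov 1, 2023 (80 left).
Nov has 30 days: +30 → Dec 1, 2023 (50 left).
Dec has 31 days: +31 → Jan 1, 2024 (19 left).
+19 → Jan 20, 2024.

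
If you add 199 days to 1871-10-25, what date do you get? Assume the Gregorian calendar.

May 11, 1872

Oct has 31 days: +7 → Nov 1, 1871 (192 left).
Nov has 30 days: +30 → Dec 1, 1871 (162 left).
Dec has 31 days: +31 → Jan 1, 1872 (131 left).
Jan has 31 days: +31 → Feb 1, 1872 (100 left).
Feb has 29 days: +29 → Mar 1, 1872 (71 left).
Mar has 31 days: +31 → Apr 1, 1872 (40 left).
Apr has 30 days: +30 → May 1, 1872 (10 left).
+10 → May 11, 1872.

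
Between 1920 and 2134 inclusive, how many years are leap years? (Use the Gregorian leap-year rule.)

53

Multiples of 4 in [1920,2134]: 54.
Of those, multiples of 100: 2 (not leap unless ÷400).
Multiples of 400: 1.
Leap years = 54 − 2 + 1 = 53.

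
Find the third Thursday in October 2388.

October 1, 2388 is a Saturday.
The first Thursday is therefore October 6 (5 days later).
The third Thursday is 6 + 2×7 = October 20.

October 20, 2388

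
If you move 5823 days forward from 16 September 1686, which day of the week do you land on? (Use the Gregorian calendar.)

First find the weekday of Sep 16, 1686. Doomsday rule: the anchor day for the 1600s is Tuesday. For year 86: 86÷12 = 7 r 2, and 2÷4 = 0, so 7+2+0 = 9.
Tuesday + 9 ≡ Thursday — that's 1686's doomsday.
In September the doomsday date is Sep 5.
Sep 16 is 11 days after Sep 5; 11 mod 7 = 4, so Thursday + 4 = Monday.
5823 mod 7 = 6, so 5823 days after a Monday is Monday + 6 = Sunday.

Sunday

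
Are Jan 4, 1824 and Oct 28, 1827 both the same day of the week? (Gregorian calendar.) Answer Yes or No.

Yes

From Jan 4, 1824 to Oct 28, 1827 is 1393 days.
1393 mod 7 = 0, so they are the same weekday.
(Jan 4, 1824 is a Sunday; Oct 28, 1827 is a Sunday.)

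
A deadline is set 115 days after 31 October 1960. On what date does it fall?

Oct has 31 days: +1 → Nov 1, 1960 (114 left).
Nov has 30 days: +30 → Dec 1, 1960 (84 left).
Dec has 31 days: +31 → Jan 1, 1961 (53 left).
Jan has 31 days: +31 → Feb 1, 1961 (22 left).
+22 → Feb 23, 1961.

February 23, 1961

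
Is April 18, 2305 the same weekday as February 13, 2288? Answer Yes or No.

No

From Feb 13, 2288 to Apr 18, 2305 is 6273 days.
6273 mod 7 = 1, so they are different weekdays.
(Feb 13, 2288 is a Monday; Apr 18, 2305 is a Tuesday.)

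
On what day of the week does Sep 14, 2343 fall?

Doomsday rule: the anchor day for the 2300s is Wednesday. For year 43: 43÷12 = 3 r 7, and 7÷4 = 1, so 3+7+1 = 11.
Wednesday + 11 ≡ Sunday — that's 2343's doomsday.
In September the doomsday date is Sep 5.
Sep 14 is 9 days after Sep 5; 9 mod 7 = 2, so Sunday + 2 = Tuesday.

Tuesday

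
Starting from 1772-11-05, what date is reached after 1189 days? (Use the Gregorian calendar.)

February 7, 1776

+365 (one year) → Nov 5, 1773 (824 left).
+365 (one year) → Nov 5, 1774 (459 left).
+365 (one year) → Nov 5, 1775 (94 left).
Nov has 30 days: +26 → Dec 1, 1775 (68 left).
Dec has 31 days: +31 → Jan 1, 1776 (37 left).
Jan has 31 days: +31 → Feb 1, 1776 (6 left).
+6 → Feb 7, 1776.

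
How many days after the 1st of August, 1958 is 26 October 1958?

86

Aug 1, 1958 → Sep 1, 1958: 31 days (August has 31).
Sep 1, 1958 → Oct 1, 1958: 30 days (September has 30).
Oct 1, 1958 → Oct 26, 1958: 25 days.
Total: 86 days.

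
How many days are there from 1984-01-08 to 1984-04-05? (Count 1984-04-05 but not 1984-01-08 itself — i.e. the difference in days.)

88

Jan 8, 1984 → Feb 8, 1984: 31 days (January has 31).
Feb 8, 1984 → Mar 8, 1984: 29 days (February has 29).
Mar 8, 1984 → Apr 5, 1984: 28 days.
Total: 88 days.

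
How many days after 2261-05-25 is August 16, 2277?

5927

May 25, 2261 → May 25, 2262: 365 days.
May 25, 2262 → May 25, 2263: 365 days.
May 25, 2263 → May 25, 2264: 366 days (Feb 29, 2264 is in that span).
May 25, 2264 → May 25, 2265: 365 days.
May 25, 2265 → May 25, 2266: 365 days.
May 25, 2266 → May 25, 2267: 365 days.
May 25, 2267 → May 25, 2268: 366 days (Feb 29, 2268 is in that span).
May 25, 2268 → May 25, 2269: 365 days.
May 25, 2269 → May 25, 2270: 365 days.
May 25, 2270 → May 25, 2271: 365 days.
May 25, 2271 → May 25, 2272: 366 days (Feb 29, 2272 is in that span).
May 25, 2272 → May 25, 2273: 365 days.
May 25, 2273 → May 25, 2274: 365 days.
May 25, 2274 → May 25, 2275: 365 days.
May 25, 2275 → May 25, 2276: 366 days (Feb 29, 2276 is in that span).
May 25, 2276 → May 25, 2277: 365 days.
May 25, 2277 → Jun 25, 2277: 31 days (May has 31).
Jun 25, 2277 → Jul 25, 2277: 30 days (June has 30).
Jul 25, 2277 → Aug 16, 2277: 22 days.
Total: 5927 days.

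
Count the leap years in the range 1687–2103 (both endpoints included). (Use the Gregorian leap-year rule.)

100

Multiples of 4 in [1687,2103]: 104.
Of those, multiples of 100: 5 (not leap unless ÷400).
Multiples of 400: 1.
Leap years = 104 − 5 + 1 = 100.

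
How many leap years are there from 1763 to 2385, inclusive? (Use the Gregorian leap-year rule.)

151

Multiples of 4 in [1763,2385]: 156.
Of those, multiples of 100: 6 (not leap unless ÷400).
Multiples of 400: 1.
Leap years = 156 − 6 + 1 = 151.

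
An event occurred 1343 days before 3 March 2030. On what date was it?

June 29, 2026

−365 (one year) → Mar 3, 2029 (978 left).
−365 (one year) → Mar 3, 2028 (613 left).
−366 (one year; includes Feb 29, 2028) → Mar 3, 2027 (247 left).
−3 → Feb 28, 2027 (end of Feb, 28 days; 244 left).
−28 → Jan 31, 2027 (end of Jan, 31 days; 216 left).
−31 → Dec 31, 2026 (end of Dec, 31 days; 185 left).
−31 → Nov 30, 2026 (end of Nov, 30 days; 154 left).
−30 → Oct 31, 2026 (end of Oct, 31 days; 124 left).
−31 → Sep 30, 2026 (end of Sep, 30 days; 93 left).
−30 → Aug 31, 2026 (end of Aug, 31 days; 63 left).
−31 → Jul 31, 2026 (end of Jul, 31 days; 32 left).
−31 → Jun 30, 2026 (end of Jun, 30 days; 1 left).
−1 → Jun 29, 2026.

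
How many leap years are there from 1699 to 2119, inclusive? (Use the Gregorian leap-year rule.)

101

Multiples of 4 in [1699,2119]: 105.
Of those, multiples of 100: 5 (not leap unless ÷400).
Multiples of 400: 1.
Leap years = 105 − 5 + 1 = 101.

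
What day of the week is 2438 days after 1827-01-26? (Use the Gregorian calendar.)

Sunday

First find the weekday of Jan 26, 1827. Doomsday rule: the anchor day for the 1800s is Friday. For year 27: 27÷12 = 2 r 3, and 3÷4 = 0, so 2+3+0 = 5.
Friday + 5 ≡ Wednesday — that's 1827's doomsday.
In January the doomsday date is Jan 3 (1827 is not a leap year).
Jan 26 is 23 days after Jan 3; 23 mod 7 = 2, so Wednesday + 2 = Friday.
2438 mod 7 = 2, so 2438 days after a Friday is Friday + 2 = Sunday.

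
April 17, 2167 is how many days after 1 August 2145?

Aug 1, 2145 → Aug 1, 2146: 365 days.
Aug 1, 2146 → Aug 1, 2147: 365 days.
Aug 1, 2147 → Aug 1, 2148: 366 days (Feb 29, 2148 is in that span).
Aug 1, 2148 → Aug 1, 2149: 365 days.
Aug 1, 2149 → Aug 1, 2150: 365 days.
Aug 1, 2150 → Aug 1, 2151: 365 days.
Aug 1, 2151 → Aug 1, 2152: 366 days (Feb 29, 2152 is in that span).
Aug 1, 2152 → Aug 1, 2153: 365 days.
Aug 1, 2153 → Aug 1, 2154: 365 days.
Aug 1, 2154 → Aug 1, 2155: 365 days.
Aug 1, 2155 → Aug 1, 2156: 366 days (Feb 29, 2156 is in that span).
Aug 1, 2156 → Aug 1, 2157: 365 days.
Aug 1, 2157 → Aug 1, 2158: 365 days.
Aug 1, 2158 → Aug 1, 2159: 365 days.
Aug 1, 2159 → Aug 1, 2160: 366 days (Feb 29, 2160 is in that span).
Aug 1, 2160 → Aug 1, 2161: 365 days.
Aug 1, 2161 → Aug 1, 2162: 365 days.
Aug 1, 2162 → Aug 1, 2163: 365 days.
Aug 1, 2163 → Aug 1, 2164: 366 days (Feb 29, 2164 is in that span).
Aug 1, 2164 → Aug 1, 2165: 365 days.
Aug 1, 2165 → Aug 1, 2166: 365 days.
Aug 1, 2166 → Sep 1, 2166: 31 days (August has 31).
Sep 1, 2166 → Oct 1, 2166: 30 days (September has 30).
Oct 1, 2166 → Nov 1, 2166: 31 days (October has 31).
Nov 1, 2166 → Dec 1, 2166: 30 days (November has 30).
Dec 1, 2166 → Jan 1, 2167: 31 days (December has 31).
Jan 1, 2167 → Feb 1, 2167: 31 days (January has 31).
Feb 1, 2167 → Mar 1, 2167: 28 days (February has 28).
Mar 1, 2167 → Apr 1, 2167: 31 days (March has 31).
Apr 1, 2167 → Apr 17, 2167: 16 days.
Total: 7929 days.

7929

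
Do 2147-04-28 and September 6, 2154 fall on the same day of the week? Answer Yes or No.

Yes

From Apr 28, 2147 to Sep 6, 2154 is 2688 days.
2688 mod 7 = 0, so they are the same weekday.
(Apr 28, 2147 is a Friday; Sep 6, 2154 is a Friday.)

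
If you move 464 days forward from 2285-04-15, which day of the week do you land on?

Friday

First find the weekday of Apr 15, 2285. Doomsday rule: the anchor day for the 2200s is Friday. For year 85: 85÷12 = 7 r 1, and 1÷4 = 0, so 7+1+0 = 8.
Friday + 8 ≡ Saturday — that's 2285's doomsday.
In April the doomsday date is Apr 4.
Apr 15 is 11 days after Apr 4; 11 mod 7 = 4, so Saturday + 4 = Wednesday.
464 mod 7 = 2, so 464 days after a Wednesday is Wednesday + 2 = Friday.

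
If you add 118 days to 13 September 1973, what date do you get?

Sep has 30 days: +18 → Oct 1, 1973 (100 left).
Oct has 31 days: +31 → Nov 1, 1973 (69 left).
Nov has 30 days: +30 → Dec 1, 1973 (39 left).
Dec has 31 days: +31 → Jan 1, 1974 (8 left).
+8 → Jan 9, 1974.

January 9, 1974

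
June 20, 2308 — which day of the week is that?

Doomsday rule: the anchor day for the 2300s is Wednesday. For year 08: 8÷12 = 0 r 8, and 8÷4 = 2, so 0+8+2 = 10.
Wednesday + 10 ≡ Saturday — that's 2308's doomsday.
In June the doomsday date is Jun 6.
Jun 20 is 14 days after Jun 6; 14 mod 7 = 0, so Saturday + 0 = Saturday.

Saturday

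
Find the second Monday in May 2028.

May 8, 2028

May 1, 2028 is a Monday.
The first Monday is therefore May 1 (same day).
The second Monday is 1 + 1×7 = May 8.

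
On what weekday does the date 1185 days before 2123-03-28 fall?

First find the weekday of Mar 28, 2123. Doomsday rule: the anchor day for the 2100s is Sunday. For year 23: 23÷12 = 1 r 11, and 11÷4 = 2, so 1+11+2 = 14.
Sunday + 14 ≡ Sunday — that's 2123's doomsday.
In March the doomsday date is Mar 14.
Mar 28 is 14 days after Mar 14; 14 mod 7 = 0, so Sunday + 0 = Sunday.
1185 mod 7 = 2, so 1185 days before a Sunday is Sunday − 2 = Friday.

Friday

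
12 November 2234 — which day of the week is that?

Doomsday rule: the anchor day for the 2200s is Friday. For year 34: 34÷12 = 2 r 10, and 10÷4 = 2, so 2+10+2 = 14.
Friday + 14 ≡ Friday — that's 2234's doomsday.
In November the doomsday date is Nov 7.
Nov 12 is 5 days after Nov 7; 5 mod 7 = 5, so Friday + 5 = Wednesday.

Wednesday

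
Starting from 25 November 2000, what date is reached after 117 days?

March 22, 2001

Nov has 30 days: +6 → Dec 1, 2000 (111 left).
Dec has 31 days: +31 → Jan 1, 2001 (80 left).
Jan has 31 days: +31 → Feb 1, 2001 (49 left).
Feb has 28 days: +28 → Mar 1, 2001 (21 left).
+21 → Mar 22, 2001.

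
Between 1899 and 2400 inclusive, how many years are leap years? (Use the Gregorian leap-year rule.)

122

Multiples of 4 in [1899,2400]: 126.
Of those, multiples of 100: 6 (not leap unless ÷400).
Multiples of 400: 2.
Leap years = 126 − 6 + 2 = 122.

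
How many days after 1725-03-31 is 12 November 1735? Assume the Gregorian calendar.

Mar 31, 1725 → Mar 31, 1726: 365 days.
Mar 31, 1726 → Mar 31, 1727: 365 days.
Mar 31, 1727 → Mar 31, 1728: 366 days (Feb 29, 1728 is in that span).
Mar 31, 1728 → Mar 31, 1729: 365 days.
Mar 31, 1729 → Mar 31, 1730: 365 days.
Mar 31, 1730 → Mar 31, 1731: 365 days.
Mar 31, 1731 → Mar 31, 1732: 366 days (Feb 29, 1732 is in that span).
Mar 31, 1732 → Mar 31, 1733: 365 days.
Mar 31, 1733 → Mar 31, 1734: 365 days.
Mar 31, 1734 → Mar 31, 1735: 365 days.
Mar 31, 1735 → Apr 30, 1735: 30 days (March has 31).
Apr 30, 1735 → May 30, 1735: 30 days (April has 30).
May 30, 1735 → Jun 30, 1735: 31 days (May has 31).
Jun 30, 1735 → Jul 30, 1735: 30 days (June has 30).
Jul 30, 1735 → Aug 30, 1735: 31 days (July has 31).
Aug 30, 1735 → Sep 30, 1735: 31 days (August has 31).
Sep 30, 1735 → Oct 30, 1735: 30 days (September has 30).
Oct 30, 1735 → Nov 12, 1735: 13 days.
Total: 3878 days.

3878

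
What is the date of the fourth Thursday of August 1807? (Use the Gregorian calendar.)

August 1, 1807 is a Saturday.
The first Thursday is therefore August 6 (5 days later).
The fourth Thursday is 6 + 3×7 = August 27.

August 27, 1807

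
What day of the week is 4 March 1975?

Tuesday

Doomsday rule: the anchor day for the 1900s is Wednesday. For year 75: 75÷12 = 6 r 3, and 3÷4 = 0, so 6+3+0 = 9.
Wednesday + 9 ≡ Friday — that's 1975's doomsday.
In March the doomsday date is Mar 14.
Mar 4 is 10 days before Mar 14; 10 mod 7 = 3, so Friday − 3 = Tuesday.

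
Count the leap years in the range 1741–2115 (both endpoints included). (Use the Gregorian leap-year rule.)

90

Multiples of 4 in [1741,2115]: 93.
Of those, multiples of 100: 4 (not leap unless ÷400).
Multiples of 400: 1.
Leap years = 93 − 4 + 1 = 90.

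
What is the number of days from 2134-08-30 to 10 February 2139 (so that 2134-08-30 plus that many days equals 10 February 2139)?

1625

Aug 30, 2134 → Aug 30, 2135: 365 days.
Aug 30, 2135 → Aug 30, 2136: 366 days (Feb 29, 2136 is in that span).
Aug 30, 2136 → Aug 30, 2137: 365 days.
Aug 30, 2137 → Aug 30, 2138: 365 days.
Aug 30, 2138 → Sep 30, 2138: 31 days (August has 31).
Sep 30, 2138 → Oct 30, 2138: 30 days (September has 30).
Oct 30, 2138 → Nov 30, 2138: 31 days (October has 31).
Nov 30, 2138 → Dec 30, 2138: 30 days (November has 30).
Dec 30, 2138 → Jan 30, 2139: 31 days (December has 31).
Jan 30, 2139 → Feb 10, 2139: 11 days.
Total: 1625 days.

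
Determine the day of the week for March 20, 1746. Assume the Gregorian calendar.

Doomsday rule: the anchor day for the 1700s is Sunday. For year 46: 46÷12 = 3 r 10, and 10÷4 = 2, so 3+10+2 = 15.
Sunday + 15 ≡ Monday — that's 1746's doomsday.
In March the doomsday date is Mar 14.
Mar 20 is 6 days after Mar 14; 6 mod 7 = 6, so Monday + 6 = Sunday.

Sunday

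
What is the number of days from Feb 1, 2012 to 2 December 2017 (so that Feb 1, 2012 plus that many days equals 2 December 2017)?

Feb 1, 2012 → Feb 1, 2013: 366 days (Feb 29, 2012 is in that span).
Feb 1, 2013 → Feb 1, 2014: 365 days.
Feb 1, 2014 → Feb 1, 2015: 365 days.
Feb 1, 2015 → Feb 1, 2016: 365 days.
Feb 1, 2016 → Feb 1, 2017: 366 days (Feb 29, 2016 is in that span).
Feb 1, 2017 → Mar 1, 2017: 28 days (February has 28).
Mar 1, 2017 → Apr 1, 2017: 31 days (March has 31).
Apr 1, 2017 → May 1, 2017: 30 days (April has 30).
May 1, 2017 → Jun 1, 2017: 31 days (May has 31).
Jun 1, 2017 → Jul 1, 2017: 30 days (June has 30).
Jul 1, 2017 → Aug 1, 2017: 31 days (July has 31).
Aug 1, 2017 → Sep 1, 2017: 31 days (August has 31).
Sep 1, 2017 → Oct 1, 2017: 30 days (September has 30).
Oct 1, 2017 → Nov 1, 2017: 31 days (October has 31).
Nov 1, 2017 → Dec 1, 2017: 30 days (November has 30).
Dec 1, 2017 → Dec 2, 2017: 1 days.
Total: 2131 days.

2131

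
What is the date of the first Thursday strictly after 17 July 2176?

Jul 17, 2176 is a Wednesday.
From Wednesday to the next Thursday is 1 day.
Jul 17, 2176 + 1 = Jul 18, 2176.

July 18, 2176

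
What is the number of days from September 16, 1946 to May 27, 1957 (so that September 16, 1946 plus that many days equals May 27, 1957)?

Sep 16, 1946 → Sep 16, 1947: 365 days.
Sep 16, 1947 → Sep 16, 1948: 366 days (Feb 29, 1948 is in that span).
Sep 16, 1948 → Sep 16, 1949: 365 days.
Sep 16, 1949 → Sep 16, 1950: 365 days.
Sep 16, 1950 → Sep 16, 1951: 365 days.
Sep 16, 1951 → Sep 16, 1952: 366 days (Feb 29, 1952 is in that span).
Sep 16, 1952 → Sep 16, 1953: 365 days.
Sep 16, 1953 → Sep 16, 1954: 365 days.
Sep 16, 1954 → Sep 16, 1955: 365 days.
Sep 16, 1955 → Sep 16, 1956: 366 days (Feb 29, 1956 is in that span).
Sep 16, 1956 → Oct 16, 1956: 30 days (September has 30).
Oct 16, 1956 → Nov 16, 1956: 31 days (October has 31).
Nov 16, 1956 → Dec 16, 1956: 30 days (November has 30).
Dec 16, 1956 → Jan 16, 1957: 31 days (December has 31).
Jan 16, 1957 → Feb 16, 1957: 31 days (January has 31).
Feb 16, 1957 → Mar 16, 1957: 28 days (February has 28).
Mar 16, 1957 → Apr 16, 1957: 31 days (March has 31).
Apr 16, 1957 → May 16, 1957: 30 days (April has 30).
May 16, 1957 → May 27, 1957: 11 days.
Total: 3906 days.

3906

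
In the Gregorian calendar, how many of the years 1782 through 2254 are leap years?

Multiples of 4 in [1782,2254]: 118.
Of those, multiples of 100: 5 (not leap unless ÷400).
Multiples of 400: 1.
Leap years = 118 − 5 + 1 = 114.

114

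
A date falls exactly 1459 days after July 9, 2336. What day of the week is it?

Jul 9, 2336 is a Thursday.
1459 mod 7 = 3, so 1459 days after a Thursday is Thursday + 3 = Sunday.

Sunday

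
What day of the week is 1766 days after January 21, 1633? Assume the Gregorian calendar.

Jan 21, 1633 is a Friday.
1766 mod 7 = 2, so 1766 days after a Friday is Friday + 2 = Sunday.

Sunday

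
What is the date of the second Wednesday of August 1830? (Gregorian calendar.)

August 1, 1830 is a Sunday.
The first Wednesday is therefore August 4 (3 days later).
The second Wednesday is 4 + 1×7 = August 11.

August 11, 1830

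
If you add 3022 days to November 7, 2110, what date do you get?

+365 (one year) → Nov 7, 2111 (2657 left).
+366 (one year; includes Feb 29, 2112) → Nov 7, 2112 (2291 left).
+365 (one year) → Nov 7, 2113 (1926 left).
+365 (one year) → Nov 7, 2114 (1561 left).
+365 (one year) → Nov 7, 2115 (1196 left).
+366 (one year; includes Feb 29, 2116) → Nov 7, 2116 (830 left).
+365 (one year) → Nov 7, 2117 (465 left).
+365 (one year) → Nov 7, 2118 (100 left).
Nov has 30 days: +24 → Dec 1, 2118 (76 left).
Dec has 31 days: +31 → Jan 1, 2119 (45 left).
Jan has 31 days: +31 → Feb 1, 2119 (14 left).
+14 → Feb 15, 2119.

February 15, 2119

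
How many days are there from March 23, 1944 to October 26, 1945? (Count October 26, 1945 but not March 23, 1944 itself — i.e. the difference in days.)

582

Mar 23, 1944 → Mar 23, 1945: 365 days.
Mar 23, 1945 → Apr 23, 1945: 31 days (March has 31).
Apr 23, 1945 → May 23, 1945: 30 days (April has 30).
May 23, 1945 → Jun 23, 1945: 31 days (May has 31).
Jun 23, 1945 → Jul 23, 1945: 30 days (June has 30).
Jul 23, 1945 → Aug 23, 1945: 31 days (July has 31).
Aug 23, 1945 → Sep 23, 1945: 31 days (August has 31).
Sep 23, 1945 → Oct 23, 1945: 30 days (September has 30).
Oct 23, 1945 → Oct 26, 1945: 3 days.
Total: 582 days.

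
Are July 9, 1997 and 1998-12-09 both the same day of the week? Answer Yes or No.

From Jul 9, 1997 to Dec 9, 1998 is 518 days.
518 mod 7 = 0, so they are the same weekday.
(Jul 9, 1997 is a Wednesday; Dec 9, 1998 is a Wednesday.)

Yes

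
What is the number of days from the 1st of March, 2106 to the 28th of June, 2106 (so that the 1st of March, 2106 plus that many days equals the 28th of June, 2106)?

Mar 1, 2106 → Apr 1, 2106: 31 days (March has 31).
Apr 1, 2106 → May 1, 2106: 30 days (April has 30).
May 1, 2106 → Jun 1, 2106: 31 days (May has 31).
Jun 1, 2106 → Jun 28, 2106: 27 days.
Total: 119 days.

119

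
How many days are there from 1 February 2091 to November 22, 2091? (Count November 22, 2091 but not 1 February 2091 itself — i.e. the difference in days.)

Feb 1, 2091 → Mar 1, 2091: 28 days (February has 28).
Mar 1, 2091 → Apr 1, 2091: 31 days (March has 31).
Apr 1, 2091 → May 1, 2091: 30 days (April has 30).
May 1, 2091 → Jun 1, 2091: 31 days (May has 31).
Jun 1, 2091 → Jul 1, 2091: 30 days (June has 30).
Jul 1, 2091 → Aug 1, 2091: 31 days (July has 31).
Aug 1, 2091 → Sep 1, 2091: 31 days (August has 31).
Sep 1, 2091 → Oct 1, 2091: 30 days (September has 30).
Oct 1, 2091 → Nov 1, 2091: 31 days (October has 31).
Nov 1, 2091 → Nov 22, 2091: 21 days.
Total: 294 days.

294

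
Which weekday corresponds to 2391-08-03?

Saturday

Doomsday rule: the anchor day for the 2300s is Wednesday. For year 91: 91÷12 = 7 r 7, and 7÷4 = 1, so 7+7+1 = 15.
Wednesday + 15 ≡ Thursday — that's 2391's doomsday.
In August the doomsday date is Aug 8.
Aug 3 is 5 days before Aug 8; 5 mod 7 = 5, so Thursday − 5 = Saturday.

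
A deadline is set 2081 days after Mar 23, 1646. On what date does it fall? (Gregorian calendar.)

December 3, 1651

+365 (one year) → Mar 23, 1647 (1716 left).
+366 (one year; includes Feb 29, 1648) → Mar 23, 1648 (1350 left).
+365 (one year) → Mar 23, 1649 (985 left).
+365 (one year) → Mar 23, 1650 (620 left).
+365 (one year) → Mar 23, 1651 (255 left).
Mar has 31 days: +9 → Apr 1, 1651 (246 left).
Apr has 30 days: +30 → May 1, 1651 (216 left).
May has 31 days: +31 → Jun 1, 1651 (185 left).
Jun has 30 days: +30 → Jul 1, 1651 (155 left).
Jul has 31 days: +31 → Aug 1, 1651 (124 left).
Aug has 31 days: +31 → Sep 1, 1651 (93 left).
Sep has 30 days: +30 → Oct 1, 1651 (63 left).
Oct has 31 days: +31 → Nov 1, 1651 (32 left).
Nov has 30 days: +30 → Dec 1, 1651 (2 left).
+2 → Dec 3, 1651.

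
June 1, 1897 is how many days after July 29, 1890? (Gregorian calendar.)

Jul 29, 1890 → Jul 29, 1891: 365 days.
Jul 29, 1891 → Jul 29, 1892: 366 days (Feb 29, 1892 is in that span).
Jul 29, 1892 → Jul 29, 1893: 365 days.
Jul 29, 1893 → Jul 29, 1894: 365 days.
Jul 29, 1894 → Jul 29, 1895: 365 days.
Jul 29, 1895 → Jul 29, 1896: 366 days (Feb 29, 1896 is in that span).
Jul 29, 1896 → Aug 29, 1896: 31 days (July has 31).
Aug 29, 1896 → Sep 29, 1896: 31 days (August has 31).
Sep 29, 1896 → Oct 29, 1896: 30 days (September has 30).
Oct 29, 1896 → Nov 29, 1896: 31 days (October has 31).
Nov 29, 1896 → Dec 29, 1896: 30 days (November has 30).
Dec 29, 1896 → Jan 29, 1897: 31 days (December has 31).
Jan 29, 1897 → Feb 28, 1897: 30 days (January has 31).
Feb 28, 1897 → Mar 28, 1897: 28 days (February has 28).
Mar 28, 1897 → Apr 28, 1897: 31 days (March has 31).
Apr 28, 1897 → May 28, 1897: 30 days (April has 30).
May 28, 1897 → Jun 1, 1897: 4 days.
Total: 2499 days.

2499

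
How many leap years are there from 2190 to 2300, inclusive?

Multiples of 4 in [2190,2300]: 28.
Of those, multiples of 100: 2 (not leap unless ÷400).
Multiples of 400: 0.
Leap years = 28 − 2 + 0 = 26.

26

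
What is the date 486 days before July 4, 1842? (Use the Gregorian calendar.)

March 5, 1841

−365 (one year) → Jul 4, 1841 (121 left).
−4 → Jun 30, 1841 (end of Jun, 30 days; 117 left).
−30 → May 31, 1841 (end of May, 31 days; 87 left).
−31 → Apr 30, 1841 (end of Apr, 30 days; 56 left).
−30 → Mar 31, 1841 (end of Mar, 31 days; 26 left).
−26 → Mar 5, 1841.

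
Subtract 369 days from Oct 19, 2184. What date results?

−19 → Sep 30, 2184 (end of Sep, 30 days; 350 left).
−30 → Aug 31, 2184 (end of Aug, 31 days; 320 left).
−31 → Jul 31, 2184 (end of Jul, 31 days; 289 left).
−31 → Jun 30, 2184 (end of Jun, 30 days; 258 left).
−30 → May 31, 2184 (end of May, 31 days; 228 left).
−31 → Apr 30, 2184 (end of Apr, 30 days; 197 left).
−30 → Mar 31, 2184 (end of Mar, 31 days; 167 left).
−31 → Feb 29, 2184 (end of Feb, 29 days; 136 left).
−29 → Jan 31, 2184 (end of Jan, 31 days; 107 left).
−31 → Dec 31, 2183 (end of Dec, 31 days; 76 left).
−31 → Nov 30, 2183 (end of Nov, 30 days; 45 left).
−30 → Oct 31, 2183 (end of Oct, 31 days; 15 left).
−15 → Oct 16, 2183.

October 16, 2183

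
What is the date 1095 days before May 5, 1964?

May 6, 1961

−366 (one year; includes Feb 29, 1964) → May 5, 1963 (729 left).
−365 (one year) → May 5, 1962 (364 left).
−5 → Apr 30, 1962 (end of Apr, 30 days; 359 left).
−30 → Mar 31, 1962 (end of Mar, 31 days; 329 left).
−31 → Feb 28, 1962 (end of Feb, 28 days; 298 left).
−28 → Jan 31, 1962 (end of Jan, 31 days; 270 left).
−31 → Dec 31, 1961 (end of Dec, 31 days; 239 left).
−31 → Nov 30, 1961 (end of Nov, 30 days; 208 left).
−30 → Oct 31, 1961 (end of Oct, 31 days; 178 left).
−31 → Sep 30, 1961 (end of Sep, 30 days; 147 left).
−30 → Aug 31, 1961 (end of Aug, 31 days; 117 left).
−31 → Jul 31, 1961 (end of Jul, 31 days; 86 left).
−31 → Jun 30, 1961 (end of Jun, 30 days; 55 left).
−30 → May 31, 1961 (end of May, 31 days; 25 left).
−25 → May 6, 1961.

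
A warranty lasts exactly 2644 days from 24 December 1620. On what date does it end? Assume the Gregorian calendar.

March 21, 1628

+365 (one year) → Dec 24, 1621 (2279 left).
+365 (one year) → Dec 24, 1622 (1914 left).
+365 (one year) → Dec 24, 1623 (1549 left).
+366 (one year; includes Feb 29, 1624) → Dec 24, 1624 (1183 left).
+365 (one year) → Dec 24, 1625 (818 left).
+365 (one year) → Dec 24, 1626 (453 left).
+365 (one year) → Dec 24, 1627 (88 left).
Dec has 31 days: +8 → Jan 1, 1628 (80 left).
Jan has 31 days: +31 → Feb 1, 1628 (49 left).
Feb has 29 days: +29 → Mar 1, 1628 (20 left).
+20 → Mar 21, 1628.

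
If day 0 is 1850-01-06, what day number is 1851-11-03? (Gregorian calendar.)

666

Jan 6, 1850 → Jan 6, 1851: 365 days.
Jan 6, 1851 → Feb 6, 1851: 31 days (January has 31).
Feb 6, 1851 → Mar 6, 1851: 28 days (February has 28).
Mar 6, 1851 → Apr 6, 1851: 31 days (March has 31).
Apr 6, 1851 → May 6, 1851: 30 days (April has 30).
May 6, 1851 → Jun 6, 1851: 31 days (May has 31).
Jun 6, 1851 → Jul 6, 1851: 30 days (June has 30).
Jul 6, 1851 → Aug 6, 1851: 31 days (July has 31).
Aug 6, 1851 → Sep 6, 1851: 31 days (August has 31).
Sep 6, 1851 → Oct 6, 1851: 30 days (September has 30).
Oct 6, 1851 → Nov 3, 1851: 28 days.
Total: 666 days.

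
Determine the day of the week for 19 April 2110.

Doomsday rule: the anchor day for the 2100s is Sunday. For year 10: 10÷12 = 0 r 10, and 10÷4 = 2, so 0+10+2 = 12.
Sunday + 12 ≡ Friday — that's 2110's doomsday.
In April the doomsday date is Apr 4.
Apr 19 is 15 days after Apr 4; 15 mod 7 = 1, so Friday + 1 = Saturday.

Saturday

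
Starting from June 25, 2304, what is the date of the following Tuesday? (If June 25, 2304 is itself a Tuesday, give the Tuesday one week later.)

June 28, 2304

Jun 25, 2304 is a Saturday.
From Saturday to the next Tuesday is 3 days.
Jun 25, 2304 + 3 = Jun 28, 2304.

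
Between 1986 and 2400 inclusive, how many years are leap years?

101

Multiples of 4 in [1986,2400]: 104.
Of those, multiples of 100: 5 (not leap unless ÷400).
Multiples of 400: 2.
Leap years = 104 − 5 + 2 = 101.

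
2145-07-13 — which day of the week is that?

Tuesday

Doomsday rule: the anchor day for the 2100s is Sunday. For year 45: 45÷12 = 3 r 9, and 9÷4 = 2, so 3+9+2 = 14.
Sunday + 14 ≡ Sunday — that's 2145's doomsday.
In July the doomsday date is Jul 11.
Jul 13 is 2 days after Jul 11; 2 mod 7 = 2, so Sunday + 2 = Tuesday.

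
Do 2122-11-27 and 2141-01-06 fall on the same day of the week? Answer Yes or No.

Yes

From Nov 27, 2122 to Jan 6, 2141 is 6615 days.
6615 mod 7 = 0, so they are the same weekday.
(Nov 27, 2122 is a Friday; Jan 6, 2141 is a Friday.)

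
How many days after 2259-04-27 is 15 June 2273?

5163

Apr 27, 2259 → Apr 27, 2260: 366 days (Feb 29, 2260 is in that span).
Apr 27, 2260 → Apr 27, 2261: 365 days.
Apr 27, 2261 → Apr 27, 2262: 365 days.
Apr 27, 2262 → Apr 27, 2263: 365 days.
Apr 27, 2263 → Apr 27, 2264: 366 days (Feb 29, 2264 is in that span).
Apr 27, 2264 → Apr 27, 2265: 365 days.
Apr 27, 2265 → Apr 27, 2266: 365 days.
Apr 27, 2266 → Apr 27, 2267: 365 days.
Apr 27, 2267 → Apr 27, 2268: 366 days (Feb 29, 2268 is in that span).
Apr 27, 2268 → Apr 27, 2269: 365 days.
Apr 27, 2269 → Apr 27, 2270: 365 days.
Apr 27, 2270 → Apr 27, 2271: 365 days.
Apr 27, 2271 → Apr 27, 2272: 366 days (Feb 29, 2272 is in that span).
Apr 27, 2272 → Apr 27, 2273: 365 days.
Apr 27, 2273 → May 27, 2273: 30 days (April has 30).
May 27, 2273 → Jun 15, 2273: 19 days.
Total: 5163 days.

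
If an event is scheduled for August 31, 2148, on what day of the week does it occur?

Doomsday rule: the anchor day for the 2100s is Sunday. For year 48: 48÷12 = 4 r 0, and 0÷4 = 0, so 4+0+0 = 4.
Sunday + 4 ≡ Thursday — that's 2148's doomsday.
In August the doomsday date is Aug 8.
Aug 31 is 23 days after Aug 8; 23 mod 7 = 2, so Thursday + 2 = Saturday.

Saturday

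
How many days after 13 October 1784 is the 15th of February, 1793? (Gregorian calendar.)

Oct 13, 1784 → Oct 13, 1785: 365 days.
Oct 13, 1785 → Oct 13, 1786: 365 days.
Oct 13, 1786 → Oct 13, 1787: 365 days.
Oct 13, 1787 → Oct 13, 1788: 366 days (Feb 29, 1788 is in that span).
Oct 13, 1788 → Oct 13, 1789: 365 days.
Oct 13, 1789 → Oct 13, 1790: 365 days.
Oct 13, 1790 → Oct 13, 1791: 365 days.
Oct 13, 1791 → Oct 13, 1792: 366 days (Feb 29, 1792 is in that span).
Oct 13, 1792 → Nov 13, 1792: 31 days (October has 31).
Nov 13, 1792 → Dec 13, 1792: 30 days (November has 30).
Dec 13, 1792 → Jan 13, 1793: 31 days (December has 31).
Jan 13, 1793 → Feb 13, 1793: 31 days (January has 31).
Feb 13, 1793 → Feb 15, 1793: 2 days.
Total: 3047 days.

3047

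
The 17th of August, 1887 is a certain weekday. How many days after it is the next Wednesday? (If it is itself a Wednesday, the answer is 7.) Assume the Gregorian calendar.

7

Aug 17, 1887 is a Wednesday.
From Wednesday to the next Wednesday is 7 days.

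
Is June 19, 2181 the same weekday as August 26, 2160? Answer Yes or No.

From Aug 26, 2160 to Jun 19, 2181 is 7602 days.
7602 mod 7 = 0, so they are the same weekday.
(Aug 26, 2160 is a Tuesday; Jun 19, 2181 is a Tuesday.)

Yes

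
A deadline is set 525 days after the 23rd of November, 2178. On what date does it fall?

May 1, 2180

+365 (one year) → Nov 23, 2179 (160 left).
Nov has 30 days: +8 → Dec 1, 2179 (152 left).
Dec has 31 days: +31 → Jan 1, 2180 (121 left).
Jan has 31 days: +31 → Feb 1, 2180 (90 left).
Feb has 29 days: +29 → Mar 1, 2180 (61 left).
Mar has 31 days: +31 → Apr 1, 2180 (30 left).
Apr has 30 days: +30 → May 1, 2180 (0 left).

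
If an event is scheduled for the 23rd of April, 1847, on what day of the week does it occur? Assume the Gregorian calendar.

Friday

January 1, 1847 is a Friday.
Jan 1, 1847 → Feb 1, 1847: 31 days (January has 31).
Feb 1, 1847 → Mar 1, 1847: 28 days (February has 28).
Mar 1, 1847 → Apr 1, 1847: 31 days (March has 31).
Apr 1, 1847 → Apr 23, 1847: 22 days.
Total: 112 days.
112 mod 7 = 0, so Friday + 0 = Friday.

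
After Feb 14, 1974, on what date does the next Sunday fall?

February 17, 1974

Feb 14, 1974 is a Thursday.
From Thursday to the next Sunday is 3 days.
Feb 14, 1974 + 3 = Feb 17, 1974.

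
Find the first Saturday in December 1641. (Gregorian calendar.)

December 1, 1641 is a Sunday.
The first Saturday is therefore December 7 (6 days later).

December 7, 1641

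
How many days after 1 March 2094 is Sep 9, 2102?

3113

Mar 1, 2094 → Mar 1, 2095: 365 days.
Mar 1, 2095 → Mar 1, 2096: 366 days (Feb 29, 2096 is in that span).
Mar 1, 2096 → Mar 1, 2097: 365 days.
Mar 1, 2097 → Mar 1, 2098: 365 days.
Mar 1, 2098 → Mar 1, 2099: 365 days.
Mar 1, 2099 → Mar 1, 2100: 365 days.
Mar 1, 2100 → Mar 1, 2101: 365 days.
Mar 1, 2101 → Mar 1, 2102: 365 days.
Mar 1, 2102 → Apr 1, 2102: 31 days (March has 31).
Apr 1, 2102 → May 1, 2102: 30 days (April has 30).
May 1, 2102 → Jun 1, 2102: 31 days (May has 31).
Jun 1, 2102 → Jul 1, 2102: 30 days (June has 30).
Jul 1, 2102 → Aug 1, 2102: 31 days (July has 31).
Aug 1, 2102 → Sep 1, 2102: 31 days (August has 31).
Sep 1, 2102 → Sep 9, 2102: 8 days.
Total: 3113 days.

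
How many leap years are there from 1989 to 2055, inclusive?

Multiples of 4 in [1989,2055]: 16.
Of those, multiples of 100: 1 (not leap unless ÷400).
Multiples of 400: 1.
Leap years = 16 − 1 + 1 = 16.

16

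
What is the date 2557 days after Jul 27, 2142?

+365 (one year) → Jul 27, 2143 (2192 left).
+366 (one year; includes Feb 29, 2144) → Jul 27, 2144 (1826 left).
+365 (one year) → Jul 27, 2145 (1461 left).
+365 (one year) → Jul 27, 2146 (1096 left).
+365 (one year) → Jul 27, 2147 (731 left).
+366 (one year; includes Feb 29, 2148) → Jul 27, 2148 (365 left).
Jul has 31 days: +5 → Aug 1, 2148 (360 left).
Aug has 31 days: +31 → Sep 1, 2148 (329 left).
Sep has 30 days: +30 → Oct 1, 2148 (299 left).
Oct has 31 days: +31 → Nov 1, 2148 (268 left).
Nov has 30 days: +30 → Dec 1, 2148 (238 left).
Dec has 31 days: +31 → Jan 1, 2149 (207 left).
Jan has 31 days: +31 → Feb 1, 2149 (176 left).
Feb has 28 days: +28 → Mar 1, 2149 (148 left).
Mar has 31 days: +31 → Apr 1, 2149 (117 left).
Apr has 30 days: +30 → May 1, 2149 (87 left).
May has 31 days: +31 → Jun 1, 2149 (56 left).
Jun has 30 days: +30 → Jul 1, 2149 (26 left).
+26 → Jul 27, 2149.

July 27, 2149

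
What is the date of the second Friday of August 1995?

August 11, 1995

August 1, 1995 is a Tuesday.
The first Friday is therefore August 4 (3 days later).
The second Friday is 4 + 1×7 = August 11.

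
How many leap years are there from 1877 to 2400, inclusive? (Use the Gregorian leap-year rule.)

Multiples of 4 in [1877,2400]: 131.
Of those, multiples of 100: 6 (not leap unless ÷400).
Multiples of 400: 2.
Leap years = 131 − 6 + 2 = 127.

127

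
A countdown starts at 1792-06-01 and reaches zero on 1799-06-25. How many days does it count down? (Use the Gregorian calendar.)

2580

Jun 1, 1792 → Jun 1, 1793: 365 days.
Jun 1, 1793 → Jun 1, 1794: 365 days.
Jun 1, 1794 → Jun 1, 1795: 365 days.
Jun 1, 1795 → Jun 1, 1796: 366 days (Feb 29, 1796 is in that span).
Jun 1, 1796 → Jun 1, 1797: 365 days.
Jun 1, 1797 → Jun 1, 1798: 365 days.
Jun 1, 1798 → Jul 1, 1798: 30 days (June has 30).
Jul 1, 1798 → Aug 1, 1798: 31 days (July has 31).
Aug 1, 1798 → Sep 1, 1798: 31 days (August has 31).
Sep 1, 1798 → Oct 1, 1798: 30 days (September has 30).
Oct 1, 1798 → Nov 1, 1798: 31 days (October has 31).
Nov 1, 1798 → Dec 1, 1798: 30 days (November has 30).
Dec 1, 1798 → Jan 1, 1799: 31 days (December has 31).
Jan 1, 1799 → Feb 1, 1799: 31 days (January has 31).
Feb 1, 1799 → Mar 1, 1799: 28 days (February has 28).
Mar 1, 1799 → Apr 1, 1799: 31 days (March has 31).
Apr 1, 1799 → May 1, 1799: 30 days (April has 30).
May 1, 1799 → Jun 1, 1799: 31 days (May has 31).
Jun 1, 1799 → Jun 25, 1799: 24 days.
Total: 2580 days.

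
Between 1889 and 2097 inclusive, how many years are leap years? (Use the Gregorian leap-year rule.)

Multiples of 4 in [1889,2097]: 52.
Of those, multiples of 100: 2 (not leap unless ÷400).
Multiples of 400: 1.
Leap years = 52 − 2 + 1 = 51.

51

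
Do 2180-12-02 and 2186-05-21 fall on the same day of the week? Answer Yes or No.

From Dec 2, 2180 to May 21, 2186 is 1996 days.
1996 mod 7 = 1, so they are different weekdays.
(Dec 2, 2180 is a Saturday; May 21, 2186 is a Sunday.)

No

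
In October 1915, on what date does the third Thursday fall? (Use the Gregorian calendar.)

October 1, 1915 is a Friday.
The first Thursday is therefore October 7 (6 days later).
The third Thursday is 7 + 2×7 = October 21.

October 21, 1915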